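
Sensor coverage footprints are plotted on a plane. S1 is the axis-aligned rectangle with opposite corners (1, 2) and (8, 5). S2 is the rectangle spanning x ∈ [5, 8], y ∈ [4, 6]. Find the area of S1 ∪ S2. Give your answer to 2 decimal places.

By inclusion–exclusion:
Individual areas: |S1| = 21, |S2| = 6.
|S1∩S2|: x∈[5,8], y∈[4,5] → 3·1 = 3.
|S1 ∪ S2| = 27 − 3 = 24.00.

24.00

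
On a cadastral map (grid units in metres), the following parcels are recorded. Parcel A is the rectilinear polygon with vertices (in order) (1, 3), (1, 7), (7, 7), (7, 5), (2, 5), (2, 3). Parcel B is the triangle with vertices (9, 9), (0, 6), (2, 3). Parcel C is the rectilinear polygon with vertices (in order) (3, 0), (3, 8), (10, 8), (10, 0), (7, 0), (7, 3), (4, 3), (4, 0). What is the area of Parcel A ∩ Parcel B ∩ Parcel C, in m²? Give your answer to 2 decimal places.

The intersection is the polygon with vertices (6.667,7), (4.333,5), (3,5), (3,7).
By the shoelace formula its area is 5.00.

5.00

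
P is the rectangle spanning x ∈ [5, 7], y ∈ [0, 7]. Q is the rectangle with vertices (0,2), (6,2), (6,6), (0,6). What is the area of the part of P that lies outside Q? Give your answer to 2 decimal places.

|P∩Q|: x∈[5,6], y∈[2,6] → 1·4 = 4.
|P| = 14.
|P ∖ Q| = |P| − |P∩Q| = 14 − 4 = 10.00.

10.00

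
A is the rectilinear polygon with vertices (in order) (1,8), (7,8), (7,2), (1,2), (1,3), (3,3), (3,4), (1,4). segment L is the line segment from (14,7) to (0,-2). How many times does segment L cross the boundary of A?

2

The segment meets the boundary at (6.222,2), (7,2.5).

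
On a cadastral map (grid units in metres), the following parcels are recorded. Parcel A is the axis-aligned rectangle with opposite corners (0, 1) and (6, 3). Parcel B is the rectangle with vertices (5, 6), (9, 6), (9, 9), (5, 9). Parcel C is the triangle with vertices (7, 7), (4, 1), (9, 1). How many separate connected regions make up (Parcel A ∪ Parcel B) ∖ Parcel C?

2

(Parcel A ∪ Parcel B) ∖ Parcel C splits into 2 disjoint pieces (area 9, area 11.5833).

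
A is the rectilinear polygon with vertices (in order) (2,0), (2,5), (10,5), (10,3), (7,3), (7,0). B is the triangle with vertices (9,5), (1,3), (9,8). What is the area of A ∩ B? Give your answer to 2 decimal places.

4.61

The intersection is the polygon with vertices (2,3.625), (4.2,5), (9,5), (2,3.25).
By the shoelace formula its area is 4.61.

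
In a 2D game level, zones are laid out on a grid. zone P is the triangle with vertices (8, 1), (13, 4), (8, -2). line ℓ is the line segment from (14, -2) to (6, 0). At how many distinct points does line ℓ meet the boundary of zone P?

The segment meets the boundary at (8,-0.5), (9.034,-0.759).

2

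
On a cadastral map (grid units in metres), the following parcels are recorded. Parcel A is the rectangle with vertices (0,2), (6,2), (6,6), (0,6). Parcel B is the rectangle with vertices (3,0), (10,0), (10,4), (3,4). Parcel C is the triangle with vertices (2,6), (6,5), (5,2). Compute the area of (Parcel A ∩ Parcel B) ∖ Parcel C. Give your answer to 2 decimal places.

|Parcel A ∩ Parcel B| = 6.
|(Parcel A ∩ Parcel B) ∩ Parcel C| = 2.1667.
|(Parcel A ∩ Parcel B) ∖ Parcel C| = 6 − 2.1667 = 3.83.

3.83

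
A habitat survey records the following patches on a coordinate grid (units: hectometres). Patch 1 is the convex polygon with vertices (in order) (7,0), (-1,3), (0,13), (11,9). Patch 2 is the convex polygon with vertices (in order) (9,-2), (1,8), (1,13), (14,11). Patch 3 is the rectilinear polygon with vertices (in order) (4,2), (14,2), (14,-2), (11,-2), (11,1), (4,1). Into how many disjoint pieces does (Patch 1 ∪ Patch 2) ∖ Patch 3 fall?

(Patch 1 ∪ Patch 2) ∖ Patch 3 splits into 2 disjoint pieces (area 130.9288, area 6.5998).

2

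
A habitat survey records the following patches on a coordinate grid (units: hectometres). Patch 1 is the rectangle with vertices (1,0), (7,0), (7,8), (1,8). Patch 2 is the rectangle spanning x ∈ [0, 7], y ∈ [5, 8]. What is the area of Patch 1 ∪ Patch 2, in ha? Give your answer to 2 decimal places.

51.00

By inclusion–exclusion:
Individual areas: |Patch 1| = 48, |Patch 2| = 21.
|Patch 1∩Patch 2|: x∈[1,7], y∈[5,8] → 6·3 = 18.
|Patch 1 ∪ Patch 2| = 69 − 18 = 51.00.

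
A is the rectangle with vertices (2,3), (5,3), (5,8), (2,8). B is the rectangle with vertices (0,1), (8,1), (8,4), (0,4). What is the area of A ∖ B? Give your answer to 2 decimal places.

|A∩B|: x∈[2,5], y∈[3,4] → 3·1 = 3.
|A| = 15.
|A ∖ B| = |A| − |A∩B| = 15 − 3 = 12.00.

12.00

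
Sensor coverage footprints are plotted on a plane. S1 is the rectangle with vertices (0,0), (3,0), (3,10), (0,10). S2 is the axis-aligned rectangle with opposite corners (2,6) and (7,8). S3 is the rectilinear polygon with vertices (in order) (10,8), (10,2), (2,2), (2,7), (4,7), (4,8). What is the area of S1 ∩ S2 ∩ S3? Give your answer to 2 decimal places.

1.00

The intersection is the polygon with vertices (2,6), (2,7), (3,7), (3,6).
By the shoelace formula its area is 1.00.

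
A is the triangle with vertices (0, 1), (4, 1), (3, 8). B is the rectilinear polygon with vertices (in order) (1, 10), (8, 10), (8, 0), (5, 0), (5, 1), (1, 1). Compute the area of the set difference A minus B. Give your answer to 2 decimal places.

|A| = 14, |A∩B| = 12.8333.
|A ∖ B| = |A| − |A∩B| = 14 − 12.8333 = 1.17.

1.17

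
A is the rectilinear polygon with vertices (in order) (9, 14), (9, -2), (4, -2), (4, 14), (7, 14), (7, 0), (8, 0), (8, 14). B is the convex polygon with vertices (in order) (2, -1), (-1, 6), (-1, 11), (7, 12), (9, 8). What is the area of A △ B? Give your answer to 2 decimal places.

|A| = 66, |B| = 80, |A∩B| = 26.5804.
|A △ B| = |A| + |B| − 2·|A∩B| = 66 + 80 − 53.1607 = 92.84.

92.84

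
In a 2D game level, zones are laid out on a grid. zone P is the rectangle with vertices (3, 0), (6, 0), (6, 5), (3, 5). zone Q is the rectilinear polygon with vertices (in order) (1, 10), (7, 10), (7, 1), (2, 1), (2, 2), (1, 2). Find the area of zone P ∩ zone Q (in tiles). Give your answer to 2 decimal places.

12.00

The intersection is the polygon with vertices (3,5), (6,5), (6,1), (3,1).
By the shoelace formula its area is 12.00.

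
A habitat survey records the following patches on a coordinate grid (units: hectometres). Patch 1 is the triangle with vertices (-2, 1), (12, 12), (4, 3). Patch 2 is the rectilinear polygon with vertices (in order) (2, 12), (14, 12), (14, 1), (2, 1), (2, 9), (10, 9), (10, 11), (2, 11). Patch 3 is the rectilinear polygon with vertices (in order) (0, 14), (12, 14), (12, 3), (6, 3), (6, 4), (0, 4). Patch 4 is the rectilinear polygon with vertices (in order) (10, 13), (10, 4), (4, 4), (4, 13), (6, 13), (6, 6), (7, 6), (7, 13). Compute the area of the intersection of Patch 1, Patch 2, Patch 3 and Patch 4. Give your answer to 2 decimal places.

7.07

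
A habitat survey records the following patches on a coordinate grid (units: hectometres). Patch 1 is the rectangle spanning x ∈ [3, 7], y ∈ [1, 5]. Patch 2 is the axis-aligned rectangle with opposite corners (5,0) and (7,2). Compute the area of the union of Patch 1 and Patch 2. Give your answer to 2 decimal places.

By inclusion–exclusion:
Individual areas: |Patch 1| = 16, |Patch 2| = 4.
|Patch 1∩Patch 2|: x∈[5,7], y∈[1,2] → 2·1 = 2.
|Patch 1 ∪ Patch 2| = 20 − 2 = 18.00.

18.00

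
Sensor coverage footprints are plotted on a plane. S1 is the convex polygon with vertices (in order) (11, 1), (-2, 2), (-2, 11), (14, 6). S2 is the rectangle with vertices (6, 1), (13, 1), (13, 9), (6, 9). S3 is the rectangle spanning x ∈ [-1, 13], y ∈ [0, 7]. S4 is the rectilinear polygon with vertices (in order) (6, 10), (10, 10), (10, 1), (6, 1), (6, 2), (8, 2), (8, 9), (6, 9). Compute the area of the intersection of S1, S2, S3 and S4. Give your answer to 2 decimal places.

The intersection is the polygon with vertices (10,7), (10,1.077), (6,1.385), (6,2), (8,2), (8,7).
By the shoelace formula its area is 13.08.

13.08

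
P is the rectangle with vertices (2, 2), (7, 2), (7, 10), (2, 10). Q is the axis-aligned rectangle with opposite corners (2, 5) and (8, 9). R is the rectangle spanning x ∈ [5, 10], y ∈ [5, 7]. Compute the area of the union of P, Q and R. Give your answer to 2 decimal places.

By inclusion–exclusion:
Individual areas: |P| = 40, |Q| = 24, |R| = 10.
|P∩Q|: x∈[2,7], y∈[5,9] → 5·4 = 20.
|P∩R|: x∈[5,7], y∈[5,7] → 2·2 = 4.
|Q∩R|: x∈[5,8], y∈[5,7] → 3·2 = 6.
|P∩Q∩R| = 4.
|P ∪ Q ∪ R| = 74 − 30 + 4 = 48.00.

48.00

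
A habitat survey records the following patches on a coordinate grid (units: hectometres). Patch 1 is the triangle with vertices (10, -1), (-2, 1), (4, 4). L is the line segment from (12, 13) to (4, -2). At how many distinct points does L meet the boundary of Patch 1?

The segment meets the boundary at (4.98,-0.163), (6.215,2.154).

2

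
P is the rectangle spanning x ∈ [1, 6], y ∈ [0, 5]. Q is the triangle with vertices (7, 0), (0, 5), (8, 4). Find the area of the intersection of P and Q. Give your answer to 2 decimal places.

The intersection is the polygon with vertices (6,0.714), (1,4.286), (1,4.875), (6,4.25).
By the shoelace formula its area is 10.31.

10.31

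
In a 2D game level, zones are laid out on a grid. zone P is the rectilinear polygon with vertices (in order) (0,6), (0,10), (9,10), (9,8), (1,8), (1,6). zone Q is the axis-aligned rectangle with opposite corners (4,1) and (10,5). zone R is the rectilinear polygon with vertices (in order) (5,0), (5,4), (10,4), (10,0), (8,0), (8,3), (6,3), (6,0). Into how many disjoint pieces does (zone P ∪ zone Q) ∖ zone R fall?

3

(zone P ∪ zone Q) ∖ zone R splits into 3 disjoint pieces (area 20, area 9, area 4).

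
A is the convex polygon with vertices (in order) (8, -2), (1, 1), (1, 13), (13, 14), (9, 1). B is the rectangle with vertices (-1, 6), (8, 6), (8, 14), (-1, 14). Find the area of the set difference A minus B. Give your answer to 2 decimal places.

84.96

|A| = 136, |A∩B| = 51.0417.
|A ∖ B| = |A| − |A∩B| = 136 − 51.0417 = 84.96.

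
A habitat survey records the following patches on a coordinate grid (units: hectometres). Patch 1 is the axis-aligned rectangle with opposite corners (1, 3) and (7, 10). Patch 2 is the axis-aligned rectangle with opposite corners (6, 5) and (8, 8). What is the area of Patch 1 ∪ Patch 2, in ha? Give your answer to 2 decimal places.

By inclusion–exclusion:
Individual areas: |Patch 1| = 42, |Patch 2| = 6.
|Patch 1∩Patch 2|: x∈[6,7], y∈[5,8] → 1·3 = 3.
|Patch 1 ∪ Patch 2| = 48 − 3 = 45.00.

45.00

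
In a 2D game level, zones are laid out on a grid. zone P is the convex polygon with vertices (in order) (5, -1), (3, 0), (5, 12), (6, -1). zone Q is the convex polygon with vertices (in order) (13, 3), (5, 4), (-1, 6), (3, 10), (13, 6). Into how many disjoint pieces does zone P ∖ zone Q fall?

zone P ∖ zone Q splits into 2 disjoint pieces (area 11.9619, area 0.9236).

2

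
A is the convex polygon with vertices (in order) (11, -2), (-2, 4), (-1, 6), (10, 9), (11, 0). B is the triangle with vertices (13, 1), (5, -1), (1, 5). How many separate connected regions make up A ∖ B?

2

A ∖ B splits into 2 disjoint pieces (area 4.3784, area 51.6417).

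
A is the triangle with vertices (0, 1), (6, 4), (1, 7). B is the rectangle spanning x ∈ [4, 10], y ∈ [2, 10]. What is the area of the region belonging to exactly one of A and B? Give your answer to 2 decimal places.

|A| = 16.5, |B| = 48, |A∩B| = 2.2.
|A △ B| = |A| + |B| − 2·|A∩B| = 16.5 + 48 − 4.4 = 60.10.

60.10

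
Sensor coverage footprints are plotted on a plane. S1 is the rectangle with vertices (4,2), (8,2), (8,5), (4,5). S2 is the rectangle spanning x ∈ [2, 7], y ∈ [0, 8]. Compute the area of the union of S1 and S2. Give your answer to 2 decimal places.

By inclusion–exclusion:
Individual areas: |S1| = 12, |S2| = 40.
|S1∩S2|: x∈[4,7], y∈[2,5] → 3·3 = 9.
|S1 ∪ S2| = 52 − 9 = 43.00.

43.00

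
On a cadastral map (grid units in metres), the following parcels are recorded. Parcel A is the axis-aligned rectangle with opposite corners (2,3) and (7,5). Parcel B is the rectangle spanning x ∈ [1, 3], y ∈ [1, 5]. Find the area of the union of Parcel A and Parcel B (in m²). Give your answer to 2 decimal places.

16.00

By inclusion–exclusion:
Individual areas: |Parcel A| = 10, |Parcel B| = 8.
|Parcel A∩Parcel B|: x∈[2,3], y∈[3,5] → 1·2 = 2.
|Parcel A ∪ Parcel B| = 18 − 2 = 16.00.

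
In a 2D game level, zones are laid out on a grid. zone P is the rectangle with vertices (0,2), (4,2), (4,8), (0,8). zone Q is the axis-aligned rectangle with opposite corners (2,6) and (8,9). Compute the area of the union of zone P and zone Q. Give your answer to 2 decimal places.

38.00

By inclusion–exclusion:
Individual areas: |zone P| = 24, |zone Q| = 18.
|zone P∩zone Q|: x∈[2,4], y∈[6,8] → 2·2 = 4.
|zone P ∪ zone Q| = 42 − 4 = 38.00.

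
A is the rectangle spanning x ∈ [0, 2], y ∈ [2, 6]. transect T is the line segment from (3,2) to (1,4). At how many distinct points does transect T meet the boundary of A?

1

The segment meets the boundary at (2,3).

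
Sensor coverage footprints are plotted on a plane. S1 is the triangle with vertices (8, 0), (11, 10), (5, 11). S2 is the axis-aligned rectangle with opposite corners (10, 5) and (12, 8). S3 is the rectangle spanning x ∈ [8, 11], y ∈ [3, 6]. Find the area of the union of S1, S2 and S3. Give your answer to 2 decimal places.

By inclusion–exclusion:
Individual areas: |S1| = 31.5, |S2| = 6, |S3| = 9.
|S1∩S2| = 0.2667.
|S1∩S3| = 4.05.
|S2∩S3|: x∈[10,11], y∈[5,6] → 1·1 = 1.
|S1∩S2∩S3| = 0.
|S1 ∪ S2 ∪ S3| = 46.5 − 5.3167 + 0 = 41.18.

41.18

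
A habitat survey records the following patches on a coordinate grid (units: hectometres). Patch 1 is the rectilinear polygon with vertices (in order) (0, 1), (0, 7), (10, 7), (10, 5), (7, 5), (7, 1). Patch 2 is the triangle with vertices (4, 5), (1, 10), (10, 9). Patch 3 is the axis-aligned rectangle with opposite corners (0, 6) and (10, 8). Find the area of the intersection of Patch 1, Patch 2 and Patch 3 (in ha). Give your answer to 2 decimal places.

3.15

The intersection is the polygon with vertices (5.5,6), (3.4,6), (2.8,7), (7,7).
By the shoelace formula its area is 3.15.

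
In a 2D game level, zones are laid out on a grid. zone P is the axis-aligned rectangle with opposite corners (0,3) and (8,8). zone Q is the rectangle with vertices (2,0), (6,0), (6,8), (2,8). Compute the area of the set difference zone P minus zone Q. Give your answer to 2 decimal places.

|zone P∩zone Q|: x∈[2,6], y∈[3,8] → 4·5 = 20.
|zone P| = 40.
|zone P ∖ zone Q| = |zone P| − |zone P∩zone Q| = 40 − 20 = 20.00.

20.00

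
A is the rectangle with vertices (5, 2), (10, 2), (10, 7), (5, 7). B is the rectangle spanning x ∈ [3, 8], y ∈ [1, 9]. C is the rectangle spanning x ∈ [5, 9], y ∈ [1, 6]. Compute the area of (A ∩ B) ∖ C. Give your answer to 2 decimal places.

|A ∩ B| = 15.
|(A ∩ B) ∩ C| = 12.
|(A ∩ B) ∖ C| = 15 − 12 = 3.00.

3.00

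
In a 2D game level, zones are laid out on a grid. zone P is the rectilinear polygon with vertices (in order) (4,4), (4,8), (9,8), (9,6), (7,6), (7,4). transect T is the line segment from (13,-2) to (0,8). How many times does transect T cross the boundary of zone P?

2

The segment meets the boundary at (4,4.923), (5.2,4).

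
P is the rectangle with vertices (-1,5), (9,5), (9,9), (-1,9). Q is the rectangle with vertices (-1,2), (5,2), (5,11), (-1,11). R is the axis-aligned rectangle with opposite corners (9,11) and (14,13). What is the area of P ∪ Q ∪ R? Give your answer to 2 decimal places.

By inclusion–exclusion:
Individual areas: |P| = 40, |Q| = 54, |R| = 10.
|P∩Q|: x∈[-1,5], y∈[5,9] → 6·4 = 24.
|P∩R| = 0 (no overlap).
|Q∩R| = 0 (no overlap).
|P∩Q∩R| = 0.
|P ∪ Q ∪ R| = 104 − 24 + 0 = 80.00.

80.00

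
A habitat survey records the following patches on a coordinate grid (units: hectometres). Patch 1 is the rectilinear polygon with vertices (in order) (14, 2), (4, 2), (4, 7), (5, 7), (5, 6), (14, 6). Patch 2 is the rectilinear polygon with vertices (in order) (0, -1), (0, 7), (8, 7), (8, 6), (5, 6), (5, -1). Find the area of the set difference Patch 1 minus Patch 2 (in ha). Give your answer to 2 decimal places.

|Patch 1| = 41, |Patch 1∩Patch 2| = 5.
|Patch 1 ∖ Patch 2| = |Patch 1| − |Patch 1∩Patch 2| = 41 − 5 = 36.00.

36.00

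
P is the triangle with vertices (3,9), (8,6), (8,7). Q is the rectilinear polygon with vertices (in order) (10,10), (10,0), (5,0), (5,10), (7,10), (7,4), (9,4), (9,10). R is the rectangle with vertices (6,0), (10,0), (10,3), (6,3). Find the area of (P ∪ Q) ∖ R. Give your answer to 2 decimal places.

|P ∪ Q| = 39.3.
|(P ∪ Q) ∩ R| = 12.
|(P ∪ Q) ∖ R| = 39.3 − 12 = 27.30.

27.30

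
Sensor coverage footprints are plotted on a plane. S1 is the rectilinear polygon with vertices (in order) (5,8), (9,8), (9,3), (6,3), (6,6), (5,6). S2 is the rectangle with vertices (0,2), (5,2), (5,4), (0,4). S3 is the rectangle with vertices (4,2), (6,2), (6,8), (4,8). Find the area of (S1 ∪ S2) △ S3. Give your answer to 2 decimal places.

|S1 ∪ S2| = 27.
|(S1 ∪ S2) ∩ S3| = 4.
|(S1 ∪ S2) △ S3| = 27 + 12 − 8 = 31.00.

31.00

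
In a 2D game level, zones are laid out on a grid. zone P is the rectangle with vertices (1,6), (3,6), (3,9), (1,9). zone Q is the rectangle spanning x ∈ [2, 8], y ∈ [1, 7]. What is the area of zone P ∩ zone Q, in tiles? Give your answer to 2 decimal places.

|zone P∩zone Q|: x∈[2,3], y∈[6,7] → 1·1 = 1.

1.00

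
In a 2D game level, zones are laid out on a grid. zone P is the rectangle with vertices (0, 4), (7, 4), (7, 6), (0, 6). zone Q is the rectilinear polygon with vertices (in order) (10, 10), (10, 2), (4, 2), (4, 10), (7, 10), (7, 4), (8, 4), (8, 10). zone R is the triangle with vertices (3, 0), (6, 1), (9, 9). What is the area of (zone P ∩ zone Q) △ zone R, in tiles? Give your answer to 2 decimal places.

|zone P ∩ zone Q| = 6.
|(zone P ∩ zone Q) ∩ zone R| = 1.3333.
|(zone P ∩ zone Q) △ zone R| = 6 + 10.5 − 2.6667 = 13.83.

13.83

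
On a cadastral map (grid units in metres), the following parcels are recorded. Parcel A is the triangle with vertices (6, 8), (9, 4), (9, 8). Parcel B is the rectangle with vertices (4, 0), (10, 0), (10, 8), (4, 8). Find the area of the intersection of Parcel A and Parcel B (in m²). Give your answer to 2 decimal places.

The intersection is the polygon with vertices (9,4), (6,8), (9,8).
By the shoelace formula its area is 6.00.

6.00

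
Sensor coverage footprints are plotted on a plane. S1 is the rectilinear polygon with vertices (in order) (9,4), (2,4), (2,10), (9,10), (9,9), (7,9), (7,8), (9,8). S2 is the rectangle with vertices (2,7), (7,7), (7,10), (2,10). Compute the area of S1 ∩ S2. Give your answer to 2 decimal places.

The intersection is the polygon with vertices (2,10), (7,10), (7,9), (7,8), (7,7), (2,7).
By the shoelace formula its area is 15.00.

15.00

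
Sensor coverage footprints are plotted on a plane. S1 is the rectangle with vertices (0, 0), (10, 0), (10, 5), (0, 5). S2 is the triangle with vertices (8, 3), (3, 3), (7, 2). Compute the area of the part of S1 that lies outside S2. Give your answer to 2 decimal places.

|S1| = 50, |S1∩S2| = 2.5.
|S1 ∖ S2| = |S1| − |S1∩S2| = 50 − 2.5 = 47.50.

47.50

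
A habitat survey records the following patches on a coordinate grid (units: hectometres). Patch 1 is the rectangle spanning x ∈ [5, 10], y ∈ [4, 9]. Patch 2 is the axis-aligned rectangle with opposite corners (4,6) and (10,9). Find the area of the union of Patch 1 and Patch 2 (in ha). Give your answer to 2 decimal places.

28.00

By inclusion–exclusion:
Individual areas: |Patch 1| = 25, |Patch 2| = 18.
|Patch 1∩Patch 2|: x∈[5,10], y∈[6,9] → 5·3 = 15.
|Patch 1 ∪ Patch 2| = 43 − 15 = 28.00.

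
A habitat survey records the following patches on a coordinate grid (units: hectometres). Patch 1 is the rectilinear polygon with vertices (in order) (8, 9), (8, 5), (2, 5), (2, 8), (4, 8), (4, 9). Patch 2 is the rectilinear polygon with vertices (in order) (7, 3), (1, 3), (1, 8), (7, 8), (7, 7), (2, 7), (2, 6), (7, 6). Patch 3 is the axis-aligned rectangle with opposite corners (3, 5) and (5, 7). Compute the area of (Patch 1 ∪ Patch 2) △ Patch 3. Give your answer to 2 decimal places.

33.00

|Patch 1 ∪ Patch 2| = 37.
|(Patch 1 ∪ Patch 2) ∩ Patch 3| = 4.
|(Patch 1 ∪ Patch 2) △ Patch 3| = 37 + 4 − 8 = 33.00.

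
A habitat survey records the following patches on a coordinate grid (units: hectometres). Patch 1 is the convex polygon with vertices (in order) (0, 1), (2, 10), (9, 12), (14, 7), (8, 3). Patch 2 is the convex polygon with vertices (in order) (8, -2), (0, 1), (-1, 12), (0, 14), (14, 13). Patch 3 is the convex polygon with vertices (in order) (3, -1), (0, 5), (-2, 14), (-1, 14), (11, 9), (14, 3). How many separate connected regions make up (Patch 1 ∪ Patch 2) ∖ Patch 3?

(Patch 1 ∪ Patch 2) ∖ Patch 3 splits into 3 disjoint pieces (area 38.6847, area 7.235, area 6.1538).

3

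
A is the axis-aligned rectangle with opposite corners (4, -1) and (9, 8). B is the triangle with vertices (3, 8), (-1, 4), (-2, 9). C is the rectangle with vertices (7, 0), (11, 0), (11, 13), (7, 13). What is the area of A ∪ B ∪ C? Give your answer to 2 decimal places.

By inclusion–exclusion:
Individual areas: |A| = 45, |B| = 12, |C| = 52.
|A∩B| = 0.
|A∩C|: x∈[7,9], y∈[0,8] → 2·8 = 16.
|B∩C| = 0.
|A∩B∩C| = 0.
|A ∪ B ∪ C| = 109 − 16 + 0 = 93.00.

93.00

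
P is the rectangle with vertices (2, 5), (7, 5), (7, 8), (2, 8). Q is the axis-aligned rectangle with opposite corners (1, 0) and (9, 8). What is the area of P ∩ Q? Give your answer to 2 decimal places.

15.00

|P∩Q|: x∈[2,7], y∈[5,8] → 5·3 = 15.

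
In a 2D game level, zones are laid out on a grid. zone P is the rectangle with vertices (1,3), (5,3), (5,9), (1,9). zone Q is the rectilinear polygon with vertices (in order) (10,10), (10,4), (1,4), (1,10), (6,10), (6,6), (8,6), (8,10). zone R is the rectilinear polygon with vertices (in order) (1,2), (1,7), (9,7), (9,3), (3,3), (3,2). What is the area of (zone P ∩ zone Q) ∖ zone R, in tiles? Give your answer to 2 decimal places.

|zone P ∩ zone Q| = 20.
|(zone P ∩ zone Q) ∩ zone R| = 12.
|(zone P ∩ zone Q) ∖ zone R| = 20 − 12 = 8.00.

8.00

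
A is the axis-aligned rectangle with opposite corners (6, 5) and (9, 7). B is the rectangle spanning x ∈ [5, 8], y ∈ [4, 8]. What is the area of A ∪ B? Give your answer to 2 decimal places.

By inclusion–exclusion:
Individual areas: |A| = 6, |B| = 12.
|A∩B|: x∈[6,8], y∈[5,7] → 2·2 = 4.
|A ∪ B| = 18 − 4 = 14.00.

14.00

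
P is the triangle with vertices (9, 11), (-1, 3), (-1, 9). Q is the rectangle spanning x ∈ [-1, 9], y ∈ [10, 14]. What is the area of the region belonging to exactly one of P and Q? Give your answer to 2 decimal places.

|P| = 30, |Q| = 40, |P∩Q| = 1.875.
|P △ Q| = |P| + |Q| − 2·|P∩Q| = 30 + 40 − 3.75 = 66.25.

66.25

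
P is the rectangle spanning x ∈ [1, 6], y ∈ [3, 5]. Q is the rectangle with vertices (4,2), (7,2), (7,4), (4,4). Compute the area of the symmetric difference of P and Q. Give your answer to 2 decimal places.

|P∩Q|: x∈[4,6], y∈[3,4] → 2·1 = 2.
|P △ Q| = |P| + |Q| − 2·|P∩Q| = 10 + 6 − 4 = 12.00.

12.00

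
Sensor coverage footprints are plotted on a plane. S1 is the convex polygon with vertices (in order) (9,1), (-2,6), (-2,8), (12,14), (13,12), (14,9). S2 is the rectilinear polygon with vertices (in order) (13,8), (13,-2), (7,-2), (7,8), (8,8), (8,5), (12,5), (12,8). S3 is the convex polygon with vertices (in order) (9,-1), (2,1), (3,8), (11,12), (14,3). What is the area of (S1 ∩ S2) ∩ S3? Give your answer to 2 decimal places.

|S1 ∩ S2| = 16.4909.
|(S1 ∩ S2) ∩ S3| = 16.04.

16.04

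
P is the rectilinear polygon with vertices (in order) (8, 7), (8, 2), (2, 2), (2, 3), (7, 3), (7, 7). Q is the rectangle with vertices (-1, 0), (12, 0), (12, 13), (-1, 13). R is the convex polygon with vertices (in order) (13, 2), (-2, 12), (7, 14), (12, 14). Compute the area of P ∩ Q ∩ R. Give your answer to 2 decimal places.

1.33

The intersection is the polygon with vertices (7,7), (8,7), (8,5.333), (7,6).
By the shoelace formula its area is 1.33.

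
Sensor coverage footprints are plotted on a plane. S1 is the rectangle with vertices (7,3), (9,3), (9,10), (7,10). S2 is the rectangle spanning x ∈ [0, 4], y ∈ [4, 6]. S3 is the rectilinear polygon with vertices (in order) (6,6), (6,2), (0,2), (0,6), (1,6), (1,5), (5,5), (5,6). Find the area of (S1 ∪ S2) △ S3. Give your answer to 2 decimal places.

|S1 ∪ S2| = 22.
|(S1 ∪ S2) ∩ S3| = 5.
|(S1 ∪ S2) △ S3| = 22 + 20 − 10 = 32.00.

32.00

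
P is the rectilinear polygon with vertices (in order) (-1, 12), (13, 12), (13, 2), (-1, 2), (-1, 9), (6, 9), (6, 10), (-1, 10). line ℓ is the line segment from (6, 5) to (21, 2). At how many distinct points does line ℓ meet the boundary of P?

1

The segment meets the boundary at (13,3.6).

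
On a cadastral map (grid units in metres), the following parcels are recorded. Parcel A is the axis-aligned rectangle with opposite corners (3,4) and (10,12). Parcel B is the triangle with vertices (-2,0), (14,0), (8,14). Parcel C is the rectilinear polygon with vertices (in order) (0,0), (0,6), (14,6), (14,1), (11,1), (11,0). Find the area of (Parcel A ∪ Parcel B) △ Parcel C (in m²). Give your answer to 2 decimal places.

|Parcel A ∪ Parcel B| = 122.4524.
|(Parcel A ∪ Parcel B) ∩ Parcel C| = 69.8429.
|(Parcel A ∪ Parcel B) △ Parcel C| = 122.4524 + 81 − 139.6857 = 63.77.

63.77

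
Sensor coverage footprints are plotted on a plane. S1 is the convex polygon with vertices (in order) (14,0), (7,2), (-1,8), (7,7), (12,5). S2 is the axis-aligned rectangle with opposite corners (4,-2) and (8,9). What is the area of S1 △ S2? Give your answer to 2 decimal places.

|S1| = 48, |S2| = 44, |S1∩S2| = 17.1304.
|S1 △ S2| = |S1| + |S2| − 2·|S1∩S2| = 48 + 44 − 34.2607 = 57.74.

57.74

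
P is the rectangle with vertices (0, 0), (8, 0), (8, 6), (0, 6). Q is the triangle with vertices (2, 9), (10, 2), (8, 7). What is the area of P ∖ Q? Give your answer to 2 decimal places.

|P| = 48, |P∩Q| = 2.8929.
|P ∖ Q| = |P| − |P∩Q| = 48 − 2.8929 = 45.11.

45.11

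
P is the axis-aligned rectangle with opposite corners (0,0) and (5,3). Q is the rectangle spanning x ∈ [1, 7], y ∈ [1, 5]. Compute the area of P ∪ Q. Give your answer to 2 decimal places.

By inclusion–exclusion:
Individual areas: |P| = 15, |Q| = 24.
|P∩Q|: x∈[1,5], y∈[1,3] → 4·2 = 8.
|P ∪ Q| = 39 − 8 = 31.00.

31.00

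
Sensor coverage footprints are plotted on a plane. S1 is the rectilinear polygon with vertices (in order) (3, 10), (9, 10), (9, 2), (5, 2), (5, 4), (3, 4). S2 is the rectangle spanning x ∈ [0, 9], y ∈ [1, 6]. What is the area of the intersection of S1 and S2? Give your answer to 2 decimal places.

20.00

The intersection is the polygon with vertices (9,2), (5,2), (5,4), (3,4), (3,6), (9,6).
By the shoelace formula its area is 20.00.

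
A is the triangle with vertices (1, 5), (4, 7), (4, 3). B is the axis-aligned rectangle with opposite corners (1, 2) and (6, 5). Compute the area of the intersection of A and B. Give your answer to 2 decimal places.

The intersection is the polygon with vertices (4,3), (1,5), (4,5).
By the shoelace formula its area is 3.00.

3.00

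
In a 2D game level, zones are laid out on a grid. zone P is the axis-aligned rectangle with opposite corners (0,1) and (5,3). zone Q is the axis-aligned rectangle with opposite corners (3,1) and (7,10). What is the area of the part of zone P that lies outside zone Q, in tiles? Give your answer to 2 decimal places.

6.00

|zone P∩zone Q|: x∈[3,5], y∈[1,3] → 2·2 = 4.
|zone P| = 10.
|zone P ∖ zone Q| = |zone P| − |zone P∩zone Q| = 10 − 4 = 6.00.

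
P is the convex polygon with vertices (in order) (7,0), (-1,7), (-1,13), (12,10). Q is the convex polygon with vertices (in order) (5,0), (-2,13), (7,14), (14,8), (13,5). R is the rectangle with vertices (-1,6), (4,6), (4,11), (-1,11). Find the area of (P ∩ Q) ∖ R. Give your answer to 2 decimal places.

68.74

|P ∩ Q| = 86.6224.
|(P ∩ Q) ∩ R| = 17.8846.
|(P ∩ Q) ∖ R| = 86.6224 − 17.8846 = 68.74.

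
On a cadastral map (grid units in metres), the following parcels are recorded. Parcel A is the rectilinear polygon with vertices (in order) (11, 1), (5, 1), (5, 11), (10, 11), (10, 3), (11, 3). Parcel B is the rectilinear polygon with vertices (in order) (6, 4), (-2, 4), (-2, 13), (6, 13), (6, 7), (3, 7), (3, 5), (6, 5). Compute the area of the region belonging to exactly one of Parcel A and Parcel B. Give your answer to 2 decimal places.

|Parcel A| = 52, |Parcel B| = 66, |Parcel A∩Parcel B| = 5.
|Parcel A △ Parcel B| = |Parcel A| + |Parcel B| − 2·|Parcel A∩Parcel B| = 52 + 66 − 10 = 108.00.

108.00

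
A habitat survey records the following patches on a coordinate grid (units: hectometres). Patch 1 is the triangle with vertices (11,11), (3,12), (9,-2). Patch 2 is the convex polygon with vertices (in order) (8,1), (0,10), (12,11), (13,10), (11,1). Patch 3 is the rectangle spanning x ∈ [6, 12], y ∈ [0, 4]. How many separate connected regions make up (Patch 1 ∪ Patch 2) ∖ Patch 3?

(Patch 1 ∪ Patch 2) ∖ Patch 3 splits into 2 disjoint pieces (area 71.4492, area 1.1648).

2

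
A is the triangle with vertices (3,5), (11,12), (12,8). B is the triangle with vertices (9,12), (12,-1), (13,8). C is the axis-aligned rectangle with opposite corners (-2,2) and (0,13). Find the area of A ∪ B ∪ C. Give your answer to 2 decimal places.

By inclusion–exclusion:
Individual areas: |A| = 19.5, |B| = 20, |C| = 22.
|A∩B| = 5.6321.
|A∩C| = 0.
|B∩C| = 0.
|A∩B∩C| = 0.
|A ∪ B ∪ C| = 61.5 − 5.6321 + 0 = 55.87.

55.87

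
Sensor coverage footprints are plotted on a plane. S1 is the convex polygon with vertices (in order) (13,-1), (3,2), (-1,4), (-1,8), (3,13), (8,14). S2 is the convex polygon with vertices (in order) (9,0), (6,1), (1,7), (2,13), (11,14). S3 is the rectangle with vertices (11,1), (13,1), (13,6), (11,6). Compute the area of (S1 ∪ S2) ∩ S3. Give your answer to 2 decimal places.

2.67

The region (S1 ∪ S2) ∩ S3 is the polygon with vertices (12.333,1), (11,1), (11,5).
By the shoelace formula its area is 2.67.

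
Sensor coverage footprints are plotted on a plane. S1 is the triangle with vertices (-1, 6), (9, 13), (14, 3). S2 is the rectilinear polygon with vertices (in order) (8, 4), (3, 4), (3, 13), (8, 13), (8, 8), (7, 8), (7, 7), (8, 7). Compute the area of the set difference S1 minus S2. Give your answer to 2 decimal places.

39.25

|S1| = 67.5, |S1∩S2| = 28.25.
|S1 ∖ S2| = |S1| − |S1∩S2| = 67.5 − 28.25 = 39.25.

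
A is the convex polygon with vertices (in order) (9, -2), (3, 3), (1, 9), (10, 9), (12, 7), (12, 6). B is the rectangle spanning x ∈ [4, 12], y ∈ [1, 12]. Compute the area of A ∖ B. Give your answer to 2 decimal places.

19.50

|A| = 76, |A∩B| = 56.4958.
|A ∖ B| = |A| − |A∩B| = 76 − 56.4958 = 19.50.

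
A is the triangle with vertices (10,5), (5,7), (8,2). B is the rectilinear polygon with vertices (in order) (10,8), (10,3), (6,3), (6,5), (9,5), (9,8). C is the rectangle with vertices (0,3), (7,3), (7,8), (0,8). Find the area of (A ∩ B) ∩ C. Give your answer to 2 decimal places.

The region (A ∩ B) ∩ C is the polygon with vertices (6.2,5), (7,5), (7,3.667).
By the shoelace formula its area is 0.53.

0.53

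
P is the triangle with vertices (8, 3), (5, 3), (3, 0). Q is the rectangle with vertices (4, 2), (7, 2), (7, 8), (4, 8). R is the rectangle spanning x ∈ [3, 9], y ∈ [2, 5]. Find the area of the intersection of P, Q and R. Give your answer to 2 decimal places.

2.20

The intersection is the polygon with vertices (7,3), (7,2.4), (6.333,2), (4.333,2), (5,3).
By the shoelace formula its area is 2.20.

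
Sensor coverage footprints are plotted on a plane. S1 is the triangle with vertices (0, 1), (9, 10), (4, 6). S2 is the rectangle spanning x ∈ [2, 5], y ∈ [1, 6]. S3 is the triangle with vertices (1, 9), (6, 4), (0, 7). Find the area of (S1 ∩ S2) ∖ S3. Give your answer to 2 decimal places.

1.46

|S1 ∩ S2| = 2.
|(S1 ∩ S2) ∩ S3| = 0.5357.
|(S1 ∩ S2) ∖ S3| = 2 − 0.5357 = 1.46.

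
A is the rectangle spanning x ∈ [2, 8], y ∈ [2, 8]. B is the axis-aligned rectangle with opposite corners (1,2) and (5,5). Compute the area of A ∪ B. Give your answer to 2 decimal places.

By inclusion–exclusion:
Individual areas: |A| = 36, |B| = 12.
|A∩B|: x∈[2,5], y∈[2,5] → 3·3 = 9.
|A ∪ B| = 48 − 9 = 39.00.

39.00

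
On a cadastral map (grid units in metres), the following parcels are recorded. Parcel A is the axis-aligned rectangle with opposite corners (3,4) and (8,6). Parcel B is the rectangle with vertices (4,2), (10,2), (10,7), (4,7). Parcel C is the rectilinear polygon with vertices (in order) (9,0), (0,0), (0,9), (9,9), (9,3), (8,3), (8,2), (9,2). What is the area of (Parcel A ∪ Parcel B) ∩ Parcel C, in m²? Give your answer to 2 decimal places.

|Parcel A ∪ Parcel B| = 32.
|(Parcel A ∪ Parcel B) ∩ Parcel C| = 26.00.

26.00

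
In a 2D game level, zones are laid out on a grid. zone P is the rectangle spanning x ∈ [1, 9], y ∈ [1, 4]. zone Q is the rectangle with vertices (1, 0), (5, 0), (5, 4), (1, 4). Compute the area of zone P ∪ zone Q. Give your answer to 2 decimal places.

By inclusion–exclusion:
Individual areas: |zone P| = 24, |zone Q| = 16.
|zone P∩zone Q|: x∈[1,5], y∈[1,4] → 4·3 = 12.
|zone P ∪ zone Q| = 40 − 12 = 28.00.

28.00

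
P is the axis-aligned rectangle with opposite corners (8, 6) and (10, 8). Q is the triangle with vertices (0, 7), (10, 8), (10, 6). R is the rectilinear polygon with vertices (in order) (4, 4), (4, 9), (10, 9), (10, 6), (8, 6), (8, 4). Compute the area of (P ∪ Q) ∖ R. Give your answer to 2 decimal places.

|P ∪ Q| = 10.4.
|(P ∪ Q) ∩ R| = 8.8.
|(P ∪ Q) ∖ R| = 10.4 − 8.8 = 1.60.

1.60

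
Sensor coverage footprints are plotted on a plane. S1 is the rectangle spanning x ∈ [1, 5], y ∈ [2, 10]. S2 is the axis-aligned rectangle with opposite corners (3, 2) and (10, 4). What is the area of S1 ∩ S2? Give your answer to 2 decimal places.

|S1∩S2|: x∈[3,5], y∈[2,4] → 2·2 = 4.

4.00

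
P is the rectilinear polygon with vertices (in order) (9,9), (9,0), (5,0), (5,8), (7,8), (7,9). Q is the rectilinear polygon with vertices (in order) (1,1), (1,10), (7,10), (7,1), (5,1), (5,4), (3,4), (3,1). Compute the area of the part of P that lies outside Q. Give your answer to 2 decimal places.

20.00

|P| = 34, |P∩Q| = 14.
|P ∖ Q| = |P| − |P∩Q| = 34 − 14 = 20.00.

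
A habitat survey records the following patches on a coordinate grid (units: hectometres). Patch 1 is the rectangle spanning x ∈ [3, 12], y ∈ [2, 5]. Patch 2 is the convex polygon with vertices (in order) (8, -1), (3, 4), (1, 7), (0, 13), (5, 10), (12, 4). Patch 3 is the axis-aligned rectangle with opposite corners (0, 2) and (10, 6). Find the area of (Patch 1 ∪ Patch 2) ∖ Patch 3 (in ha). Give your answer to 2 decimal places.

|Patch 1 ∪ Patch 2| = 76.1833.
|(Patch 1 ∪ Patch 2) ∩ Patch 3| = 29.2857.
|(Patch 1 ∪ Patch 2) ∖ Patch 3| = 76.1833 − 29.2857 = 46.90.

46.90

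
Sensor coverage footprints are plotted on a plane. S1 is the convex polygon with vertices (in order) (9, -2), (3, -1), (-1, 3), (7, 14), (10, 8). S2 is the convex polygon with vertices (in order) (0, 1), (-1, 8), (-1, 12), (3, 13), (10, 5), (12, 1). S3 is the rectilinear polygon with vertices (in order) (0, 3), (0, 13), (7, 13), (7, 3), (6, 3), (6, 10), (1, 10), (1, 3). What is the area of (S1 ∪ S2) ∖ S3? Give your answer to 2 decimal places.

|S1 ∪ S2| = 139.1582.
|(S1 ∪ S2) ∩ S3| = 30.5326.
|(S1 ∪ S2) ∖ S3| = 139.1582 − 30.5326 = 108.63.

108.63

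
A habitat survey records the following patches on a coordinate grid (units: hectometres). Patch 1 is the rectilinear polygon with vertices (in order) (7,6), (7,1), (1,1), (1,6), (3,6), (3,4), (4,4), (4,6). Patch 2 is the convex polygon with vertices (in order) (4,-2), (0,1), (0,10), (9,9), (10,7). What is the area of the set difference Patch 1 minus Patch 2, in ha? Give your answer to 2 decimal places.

0.75

|Patch 1| = 28, |Patch 1∩Patch 2| = 27.25.
|Patch 1 ∖ Patch 2| = |Patch 1| − |Patch 1∩Patch 2| = 28 − 27.25 = 0.75.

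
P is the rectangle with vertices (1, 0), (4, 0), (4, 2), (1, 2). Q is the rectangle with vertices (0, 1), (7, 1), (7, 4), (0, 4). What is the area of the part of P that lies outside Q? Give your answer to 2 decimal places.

|P∩Q|: x∈[1,4], y∈[1,2] → 3·1 = 3.
|P| = 6.
|P ∖ Q| = |P| − |P∩Q| = 6 − 3 = 3.00.

3.00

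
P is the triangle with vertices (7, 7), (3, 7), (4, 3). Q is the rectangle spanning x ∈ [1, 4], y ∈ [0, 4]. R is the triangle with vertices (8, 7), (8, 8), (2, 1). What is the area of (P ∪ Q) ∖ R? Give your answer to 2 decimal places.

|P ∪ Q| = 19.875.
|(P ∪ Q) ∩ R| = 0.6667.
|(P ∪ Q) ∖ R| = 19.875 − 0.6667 = 19.21.

19.21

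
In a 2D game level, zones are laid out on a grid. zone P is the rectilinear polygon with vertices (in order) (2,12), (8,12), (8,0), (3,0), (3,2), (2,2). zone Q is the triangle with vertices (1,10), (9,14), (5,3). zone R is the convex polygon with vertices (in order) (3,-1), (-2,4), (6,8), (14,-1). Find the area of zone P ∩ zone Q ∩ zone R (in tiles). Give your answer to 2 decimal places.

The intersection is the polygon with vertices (5,3), (3,6.5), (6,8), (6.581,7.347).
By the shoelace formula its area is 8.53.

8.53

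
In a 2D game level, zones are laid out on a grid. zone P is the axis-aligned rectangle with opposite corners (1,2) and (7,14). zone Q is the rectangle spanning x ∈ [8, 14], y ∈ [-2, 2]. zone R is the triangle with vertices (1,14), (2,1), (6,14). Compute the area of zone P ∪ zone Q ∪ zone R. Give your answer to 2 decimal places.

By inclusion–exclusion:
Individual areas: |zone P| = 72, |zone Q| = 24, |zone R| = 32.5.
|zone P∩zone Q| = 0 (no overlap).
|zone P∩zone R| = 32.3077.
|zone Q∩zone R| = 0.
|zone P∩zone Q∩zone R| = 0.
|zone P ∪ zone Q ∪ zone R| = 128.5 − 32.3077 + 0 = 96.19.

96.19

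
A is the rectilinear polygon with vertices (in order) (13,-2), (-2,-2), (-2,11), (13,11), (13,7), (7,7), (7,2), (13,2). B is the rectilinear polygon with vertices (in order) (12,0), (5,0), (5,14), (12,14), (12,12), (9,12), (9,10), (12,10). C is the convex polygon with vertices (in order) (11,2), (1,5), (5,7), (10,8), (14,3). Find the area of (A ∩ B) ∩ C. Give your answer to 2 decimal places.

|A ∩ B| = 49.
|(A ∩ B) ∩ C| = 9.90.

9.90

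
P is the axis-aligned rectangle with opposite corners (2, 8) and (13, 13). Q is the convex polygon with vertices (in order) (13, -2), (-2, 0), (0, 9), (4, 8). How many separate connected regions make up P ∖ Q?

1

P ∖ Q is a single connected region.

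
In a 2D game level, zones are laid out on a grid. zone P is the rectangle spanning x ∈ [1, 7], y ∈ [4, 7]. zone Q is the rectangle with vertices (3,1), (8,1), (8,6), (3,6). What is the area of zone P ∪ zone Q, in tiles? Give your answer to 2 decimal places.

By inclusion–exclusion:
Individual areas: |zone P| = 18, |zone Q| = 25.
|zone P∩zone Q|: x∈[3,7], y∈[4,6] → 4·2 = 8.
|zone P ∪ zone Q| = 43 − 8 = 35.00.

35.00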